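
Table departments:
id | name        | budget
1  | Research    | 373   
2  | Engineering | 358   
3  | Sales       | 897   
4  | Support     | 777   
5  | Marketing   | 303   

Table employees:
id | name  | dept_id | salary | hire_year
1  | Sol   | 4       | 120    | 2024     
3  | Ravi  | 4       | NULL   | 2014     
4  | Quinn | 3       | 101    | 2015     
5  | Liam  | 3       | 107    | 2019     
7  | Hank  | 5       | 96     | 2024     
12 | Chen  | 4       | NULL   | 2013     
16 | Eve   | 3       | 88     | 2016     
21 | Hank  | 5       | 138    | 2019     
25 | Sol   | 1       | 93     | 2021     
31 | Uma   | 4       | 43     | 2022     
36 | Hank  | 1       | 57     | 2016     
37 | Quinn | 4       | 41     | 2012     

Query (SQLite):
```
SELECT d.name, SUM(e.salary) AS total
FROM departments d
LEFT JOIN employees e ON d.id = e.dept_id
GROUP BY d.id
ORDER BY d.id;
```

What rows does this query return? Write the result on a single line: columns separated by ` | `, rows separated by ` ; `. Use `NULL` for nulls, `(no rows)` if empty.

Research | 150 ; Engineering | NULL ; Sales | 296 ; Support | 204 ; Marketing | 234

LEFT JOIN keeps every departments row; unmatched ones get NULL for employees columns.
Group by departments.id and compute SUM(e.salary). SUM over an all-NULL group is NULL.
  1: ids {25, 36} → SUM(e.salary)=150
  2: ids {—} → SUM(e.salary)=NULL
  3: ids {4, 5, 16} → SUM(e.salary)=296
  4: ids {1, 3, 12, 31, 37} → SUM(e.salary)=204
  5: ids {7, 21} → SUM(e.salary)=234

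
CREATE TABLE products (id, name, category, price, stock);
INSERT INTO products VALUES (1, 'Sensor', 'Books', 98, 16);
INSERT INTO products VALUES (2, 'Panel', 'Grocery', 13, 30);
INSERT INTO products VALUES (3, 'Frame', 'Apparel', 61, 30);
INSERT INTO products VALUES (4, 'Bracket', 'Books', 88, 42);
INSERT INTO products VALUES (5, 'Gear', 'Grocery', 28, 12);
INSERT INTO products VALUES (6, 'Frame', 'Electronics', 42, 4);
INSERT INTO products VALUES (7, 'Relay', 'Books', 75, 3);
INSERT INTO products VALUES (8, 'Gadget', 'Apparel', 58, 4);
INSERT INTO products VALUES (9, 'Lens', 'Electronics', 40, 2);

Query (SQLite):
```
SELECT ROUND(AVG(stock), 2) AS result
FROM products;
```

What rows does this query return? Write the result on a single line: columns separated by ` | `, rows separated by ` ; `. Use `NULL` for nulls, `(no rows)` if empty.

15.89

All stock values: [16, 30, 30, 42, 12, 4, 3, 4, 2].
AVG = 143 / 9 (rounded to 2 dp).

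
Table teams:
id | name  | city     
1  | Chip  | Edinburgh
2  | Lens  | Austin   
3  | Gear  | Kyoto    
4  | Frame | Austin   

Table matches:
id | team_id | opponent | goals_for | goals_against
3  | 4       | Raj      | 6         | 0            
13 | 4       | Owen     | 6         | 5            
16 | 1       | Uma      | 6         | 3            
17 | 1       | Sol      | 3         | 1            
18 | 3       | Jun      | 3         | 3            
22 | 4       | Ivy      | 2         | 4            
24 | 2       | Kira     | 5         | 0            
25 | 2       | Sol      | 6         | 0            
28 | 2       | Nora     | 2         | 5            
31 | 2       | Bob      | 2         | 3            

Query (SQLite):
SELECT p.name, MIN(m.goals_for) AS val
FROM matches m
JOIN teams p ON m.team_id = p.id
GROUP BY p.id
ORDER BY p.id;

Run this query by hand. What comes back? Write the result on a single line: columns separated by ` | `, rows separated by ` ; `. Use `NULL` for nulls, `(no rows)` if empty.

Join each matches row to its teams via team_id.
Group joined rows by teams.id; compute MIN(m.goals_for) per group.
  1: ids {16, 17} → MIN(m.goals_for)=3
  2: ids {24, 25, 28, 31} → MIN(m.goals_for)=2
  3: ids {18} → MIN(m.goals_for)=3
  4: ids {3, 13, 22} → MIN(m.goals_for)=2

Chip | 3 ; Lens | 2 ; Gear | 3 ; Frame | 2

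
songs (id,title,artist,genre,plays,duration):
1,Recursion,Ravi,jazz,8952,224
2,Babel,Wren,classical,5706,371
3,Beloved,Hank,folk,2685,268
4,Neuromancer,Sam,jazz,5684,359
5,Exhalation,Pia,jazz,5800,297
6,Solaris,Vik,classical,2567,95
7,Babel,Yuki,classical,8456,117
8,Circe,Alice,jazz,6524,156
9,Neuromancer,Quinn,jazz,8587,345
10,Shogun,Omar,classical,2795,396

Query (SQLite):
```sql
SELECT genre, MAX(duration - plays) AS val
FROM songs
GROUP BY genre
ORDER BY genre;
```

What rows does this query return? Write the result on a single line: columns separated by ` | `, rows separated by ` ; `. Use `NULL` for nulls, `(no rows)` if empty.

For each row compute duration - plays.
Group by genre; take MAX of the expression per group.
  classical: ids {2, 6, 7, 10} → MAX(duration - plays)=-2399
  folk: ids {3} → MAX(duration - plays)=-2417
  jazz: ids {1, 4, 5, 8, 9} → MAX(duration - plays)=-5325

classical | -2399 ; folk | -2417 ; jazz | -5325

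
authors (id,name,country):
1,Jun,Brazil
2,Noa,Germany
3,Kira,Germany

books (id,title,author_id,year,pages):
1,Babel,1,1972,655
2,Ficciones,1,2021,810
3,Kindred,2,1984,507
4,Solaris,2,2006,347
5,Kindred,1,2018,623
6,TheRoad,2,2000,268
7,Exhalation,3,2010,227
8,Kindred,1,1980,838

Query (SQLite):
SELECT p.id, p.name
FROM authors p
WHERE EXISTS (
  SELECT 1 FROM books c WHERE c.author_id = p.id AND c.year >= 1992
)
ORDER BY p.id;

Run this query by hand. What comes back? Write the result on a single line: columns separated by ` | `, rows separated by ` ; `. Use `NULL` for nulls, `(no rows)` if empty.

For each authors row, check whether any books with matching author_id has year >= 1992.
Keep rows where that is true.

1 | Jun ; 2 | Noa ; 3 | Kira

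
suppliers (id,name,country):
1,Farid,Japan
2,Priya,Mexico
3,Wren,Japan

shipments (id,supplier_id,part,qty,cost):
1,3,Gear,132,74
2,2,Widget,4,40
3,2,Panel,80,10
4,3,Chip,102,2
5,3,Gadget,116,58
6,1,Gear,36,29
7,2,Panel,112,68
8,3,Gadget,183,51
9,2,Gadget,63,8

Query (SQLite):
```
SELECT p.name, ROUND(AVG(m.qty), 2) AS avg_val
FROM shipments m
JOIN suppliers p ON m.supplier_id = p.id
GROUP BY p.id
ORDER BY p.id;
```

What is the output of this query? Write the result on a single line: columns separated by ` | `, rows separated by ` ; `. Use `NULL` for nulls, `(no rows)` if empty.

Farid | 36 ; Priya | 64.75 ; Wren | 133.25

Join each shipments row to its suppliers via supplier_id.
Group joined rows by suppliers.id; compute ROUND(AVG(m.qty), 2) per group.
  1: ids {6} → ROUND(AVG(m.qty), 2)=36
  2: ids {2, 3, 7, 9} → ROUND(AVG(m.qty), 2)=64.75
  3: ids {1, 4, 5, 8} → ROUND(AVG(m.qty), 2)=133.25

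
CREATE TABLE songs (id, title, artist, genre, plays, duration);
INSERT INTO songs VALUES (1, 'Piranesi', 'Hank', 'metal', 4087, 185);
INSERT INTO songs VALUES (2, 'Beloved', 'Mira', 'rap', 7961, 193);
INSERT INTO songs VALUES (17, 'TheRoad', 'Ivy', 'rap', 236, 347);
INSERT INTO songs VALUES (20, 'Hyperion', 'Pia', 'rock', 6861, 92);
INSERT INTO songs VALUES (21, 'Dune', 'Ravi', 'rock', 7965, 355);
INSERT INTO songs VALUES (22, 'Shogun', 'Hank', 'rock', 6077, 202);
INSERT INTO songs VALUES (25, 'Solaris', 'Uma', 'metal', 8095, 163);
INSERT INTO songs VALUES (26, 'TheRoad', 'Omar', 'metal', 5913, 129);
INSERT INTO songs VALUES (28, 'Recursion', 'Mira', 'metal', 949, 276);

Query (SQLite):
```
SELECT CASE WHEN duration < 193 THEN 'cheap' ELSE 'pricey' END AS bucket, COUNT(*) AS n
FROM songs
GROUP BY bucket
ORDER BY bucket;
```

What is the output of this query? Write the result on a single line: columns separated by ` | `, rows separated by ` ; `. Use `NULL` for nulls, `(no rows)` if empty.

Bucket rows by duration < 193 → 'cheap' else 'pricey'; count each bucket.

cheap | 4 ; pricey | 5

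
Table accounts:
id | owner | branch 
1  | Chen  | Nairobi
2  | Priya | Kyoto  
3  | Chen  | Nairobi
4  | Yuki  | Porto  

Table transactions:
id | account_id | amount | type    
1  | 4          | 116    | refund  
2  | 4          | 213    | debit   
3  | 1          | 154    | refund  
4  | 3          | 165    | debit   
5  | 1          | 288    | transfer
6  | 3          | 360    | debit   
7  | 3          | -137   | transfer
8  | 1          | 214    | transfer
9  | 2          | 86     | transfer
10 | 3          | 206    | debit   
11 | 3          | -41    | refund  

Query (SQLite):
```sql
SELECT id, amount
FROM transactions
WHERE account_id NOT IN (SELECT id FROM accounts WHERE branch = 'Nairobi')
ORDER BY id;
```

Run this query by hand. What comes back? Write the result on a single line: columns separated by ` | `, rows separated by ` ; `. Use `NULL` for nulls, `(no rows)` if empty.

1 | 116 ; 2 | 213 ; 9 | 86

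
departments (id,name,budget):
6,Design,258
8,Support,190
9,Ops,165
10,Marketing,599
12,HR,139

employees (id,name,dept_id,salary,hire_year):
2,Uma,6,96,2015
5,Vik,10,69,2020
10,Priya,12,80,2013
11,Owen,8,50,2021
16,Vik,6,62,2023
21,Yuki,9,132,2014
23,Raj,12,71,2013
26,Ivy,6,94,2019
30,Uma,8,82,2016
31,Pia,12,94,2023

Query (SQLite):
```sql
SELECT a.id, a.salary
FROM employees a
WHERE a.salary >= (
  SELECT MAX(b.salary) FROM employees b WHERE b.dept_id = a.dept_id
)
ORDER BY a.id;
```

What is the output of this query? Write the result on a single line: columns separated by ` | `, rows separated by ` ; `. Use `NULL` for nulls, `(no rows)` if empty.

For each employees row a, compute MAX(salary) over rows sharing a.dept_id.
Keep row a if a.salary >= that per-group MAX.
  dept_id=6: MAX(salary) = 96
  dept_id=8: MAX(salary) = 82
  dept_id=9: MAX(salary) = 132
  dept_id=10: MAX(salary) = 69
  dept_id=12: MAX(salary) = 94

2 | 96 ; 5 | 69 ; 21 | 132 ; 30 | 82 ; 31 | 94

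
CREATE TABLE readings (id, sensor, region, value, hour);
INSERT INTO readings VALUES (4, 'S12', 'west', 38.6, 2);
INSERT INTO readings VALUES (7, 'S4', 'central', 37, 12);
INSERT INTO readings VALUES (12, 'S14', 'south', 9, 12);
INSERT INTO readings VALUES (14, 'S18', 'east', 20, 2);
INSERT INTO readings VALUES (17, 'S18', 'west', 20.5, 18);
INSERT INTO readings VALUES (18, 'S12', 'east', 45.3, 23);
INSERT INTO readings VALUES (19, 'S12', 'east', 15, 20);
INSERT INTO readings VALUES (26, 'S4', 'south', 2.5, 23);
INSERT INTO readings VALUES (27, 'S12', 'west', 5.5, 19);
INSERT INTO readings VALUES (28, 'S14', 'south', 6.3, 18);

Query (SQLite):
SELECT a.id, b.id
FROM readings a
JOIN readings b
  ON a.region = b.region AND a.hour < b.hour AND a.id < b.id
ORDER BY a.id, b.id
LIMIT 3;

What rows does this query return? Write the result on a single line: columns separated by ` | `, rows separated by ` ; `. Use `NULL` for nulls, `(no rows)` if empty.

Pairs (a,b) with same region, a.hour < b.hour, a.id < b.id.
region groups: central:{7} east:{14,18,19} south:{12,26,28} west:{4,17,27}
Ordered by (a.id, b.id); first 3.

4 | 17 ; 4 | 27 ; 12 | 26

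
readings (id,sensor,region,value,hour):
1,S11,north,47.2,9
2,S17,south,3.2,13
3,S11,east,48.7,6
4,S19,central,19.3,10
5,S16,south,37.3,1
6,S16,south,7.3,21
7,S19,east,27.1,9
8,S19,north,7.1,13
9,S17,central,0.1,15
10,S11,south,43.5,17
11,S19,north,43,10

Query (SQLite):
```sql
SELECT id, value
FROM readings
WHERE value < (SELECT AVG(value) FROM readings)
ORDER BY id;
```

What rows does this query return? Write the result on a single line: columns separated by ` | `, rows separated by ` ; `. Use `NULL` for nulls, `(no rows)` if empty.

Scalar subquery: AVG(value) over all readings rows = 25.8.
Keep rows where value < that value.

2 | 3.2 ; 4 | 19.3 ; 6 | 7.3 ; 8 | 7.1 ; 9 | 0.1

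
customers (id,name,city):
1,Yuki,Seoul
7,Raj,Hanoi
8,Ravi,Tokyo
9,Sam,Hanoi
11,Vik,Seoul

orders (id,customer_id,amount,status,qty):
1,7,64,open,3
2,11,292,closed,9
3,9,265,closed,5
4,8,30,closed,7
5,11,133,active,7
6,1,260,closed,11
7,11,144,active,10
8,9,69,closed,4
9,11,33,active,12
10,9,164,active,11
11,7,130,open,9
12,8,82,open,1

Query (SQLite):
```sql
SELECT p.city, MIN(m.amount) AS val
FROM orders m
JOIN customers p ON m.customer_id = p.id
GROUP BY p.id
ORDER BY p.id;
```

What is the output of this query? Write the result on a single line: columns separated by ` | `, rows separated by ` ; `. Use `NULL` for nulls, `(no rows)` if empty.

Seoul | 260 ; Hanoi | 64 ; Tokyo | 30 ; Hanoi | 69 ; Seoul | 33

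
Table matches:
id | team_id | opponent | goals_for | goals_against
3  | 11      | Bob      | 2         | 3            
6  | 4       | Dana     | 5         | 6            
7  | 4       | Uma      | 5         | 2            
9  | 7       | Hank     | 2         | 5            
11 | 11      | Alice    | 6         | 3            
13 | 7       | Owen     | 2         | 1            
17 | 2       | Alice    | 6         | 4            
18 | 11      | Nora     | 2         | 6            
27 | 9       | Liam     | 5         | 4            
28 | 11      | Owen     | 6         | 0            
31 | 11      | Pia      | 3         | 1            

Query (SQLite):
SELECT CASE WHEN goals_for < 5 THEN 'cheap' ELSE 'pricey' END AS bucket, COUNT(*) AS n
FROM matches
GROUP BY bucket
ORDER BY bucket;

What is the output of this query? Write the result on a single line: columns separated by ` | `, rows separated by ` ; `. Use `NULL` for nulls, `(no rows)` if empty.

Bucket rows by goals_for < 5 → 'cheap' else 'pricey'; count each bucket.

cheap | 5 ; pricey | 6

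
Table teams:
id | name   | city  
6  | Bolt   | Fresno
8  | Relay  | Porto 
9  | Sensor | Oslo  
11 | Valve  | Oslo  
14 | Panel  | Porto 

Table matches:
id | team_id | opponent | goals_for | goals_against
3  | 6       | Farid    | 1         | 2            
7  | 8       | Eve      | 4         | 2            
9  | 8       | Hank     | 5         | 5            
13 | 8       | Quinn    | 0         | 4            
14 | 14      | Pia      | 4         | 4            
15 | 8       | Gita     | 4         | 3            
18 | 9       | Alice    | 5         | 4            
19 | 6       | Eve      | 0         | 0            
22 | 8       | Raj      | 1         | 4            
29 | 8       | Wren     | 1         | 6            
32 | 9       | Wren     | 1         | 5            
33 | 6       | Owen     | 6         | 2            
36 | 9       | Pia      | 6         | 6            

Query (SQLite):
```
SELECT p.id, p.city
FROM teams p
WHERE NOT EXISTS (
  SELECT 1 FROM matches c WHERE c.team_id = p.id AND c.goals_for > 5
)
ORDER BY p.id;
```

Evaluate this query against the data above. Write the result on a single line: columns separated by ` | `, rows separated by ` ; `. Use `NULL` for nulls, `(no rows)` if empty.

For each teams row, check whether any matches with matching team_id has goals_for > 5.
Keep rows where that is false.

8 | Porto ; 11 | Oslo ; 14 | Porto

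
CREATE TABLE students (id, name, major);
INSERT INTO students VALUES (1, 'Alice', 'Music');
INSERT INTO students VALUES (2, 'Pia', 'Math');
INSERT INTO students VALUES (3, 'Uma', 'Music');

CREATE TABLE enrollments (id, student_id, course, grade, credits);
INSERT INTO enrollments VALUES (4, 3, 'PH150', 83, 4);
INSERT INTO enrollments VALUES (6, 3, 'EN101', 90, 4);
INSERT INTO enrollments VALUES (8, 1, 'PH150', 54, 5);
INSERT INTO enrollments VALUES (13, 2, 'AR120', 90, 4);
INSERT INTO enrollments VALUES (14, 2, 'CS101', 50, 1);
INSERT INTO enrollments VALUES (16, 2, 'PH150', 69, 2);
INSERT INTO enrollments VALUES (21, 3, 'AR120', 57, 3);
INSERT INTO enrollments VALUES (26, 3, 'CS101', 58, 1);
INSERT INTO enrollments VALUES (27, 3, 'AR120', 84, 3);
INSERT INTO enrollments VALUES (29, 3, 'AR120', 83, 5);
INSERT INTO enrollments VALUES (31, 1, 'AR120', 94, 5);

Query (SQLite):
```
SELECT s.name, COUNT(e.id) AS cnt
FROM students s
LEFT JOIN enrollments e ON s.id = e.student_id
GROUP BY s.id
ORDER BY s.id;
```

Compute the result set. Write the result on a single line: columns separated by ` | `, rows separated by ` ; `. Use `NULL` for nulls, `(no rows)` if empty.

Alice | 2 ; Pia | 3 ; Uma | 6

LEFT JOIN keeps every students row; unmatched ones get NULL for enrollments columns.
Group by students.id and compute COUNT(e.id). COUNT(col) of an all-NULL group is 0.
  1: ids {8, 31} → COUNT(e.id)=2
  2: ids {13, 14, 16} → COUNT(e.id)=3
  3: ids {4, 6, 21, 26, 27, 29} → COUNT(e.id)=6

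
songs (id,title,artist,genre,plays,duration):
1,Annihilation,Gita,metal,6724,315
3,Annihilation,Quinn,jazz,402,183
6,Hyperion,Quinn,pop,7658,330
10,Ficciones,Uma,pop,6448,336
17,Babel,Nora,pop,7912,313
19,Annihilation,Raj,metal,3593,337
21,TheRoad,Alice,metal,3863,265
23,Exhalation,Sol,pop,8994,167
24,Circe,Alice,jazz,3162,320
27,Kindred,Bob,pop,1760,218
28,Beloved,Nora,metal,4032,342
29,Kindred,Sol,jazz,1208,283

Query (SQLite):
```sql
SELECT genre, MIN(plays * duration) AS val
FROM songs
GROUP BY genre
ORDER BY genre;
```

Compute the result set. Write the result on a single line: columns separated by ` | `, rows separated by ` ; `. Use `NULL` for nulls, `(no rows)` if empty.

jazz | 73566 ; metal | 1023695 ; pop | 383680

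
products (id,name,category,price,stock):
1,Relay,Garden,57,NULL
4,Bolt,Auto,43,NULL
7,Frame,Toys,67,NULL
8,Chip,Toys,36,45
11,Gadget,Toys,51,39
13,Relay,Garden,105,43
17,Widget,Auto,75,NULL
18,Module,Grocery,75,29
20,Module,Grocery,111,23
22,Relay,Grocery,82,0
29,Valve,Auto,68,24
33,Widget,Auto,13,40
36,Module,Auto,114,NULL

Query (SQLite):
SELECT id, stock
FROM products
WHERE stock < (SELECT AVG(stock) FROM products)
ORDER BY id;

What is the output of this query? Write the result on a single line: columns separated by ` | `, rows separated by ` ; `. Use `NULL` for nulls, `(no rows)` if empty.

18 | 29 ; 20 | 23 ; 22 | 0 ; 29 | 24

Scalar subquery: AVG(stock) over all products rows = 30.375.
Keep rows where stock < that value.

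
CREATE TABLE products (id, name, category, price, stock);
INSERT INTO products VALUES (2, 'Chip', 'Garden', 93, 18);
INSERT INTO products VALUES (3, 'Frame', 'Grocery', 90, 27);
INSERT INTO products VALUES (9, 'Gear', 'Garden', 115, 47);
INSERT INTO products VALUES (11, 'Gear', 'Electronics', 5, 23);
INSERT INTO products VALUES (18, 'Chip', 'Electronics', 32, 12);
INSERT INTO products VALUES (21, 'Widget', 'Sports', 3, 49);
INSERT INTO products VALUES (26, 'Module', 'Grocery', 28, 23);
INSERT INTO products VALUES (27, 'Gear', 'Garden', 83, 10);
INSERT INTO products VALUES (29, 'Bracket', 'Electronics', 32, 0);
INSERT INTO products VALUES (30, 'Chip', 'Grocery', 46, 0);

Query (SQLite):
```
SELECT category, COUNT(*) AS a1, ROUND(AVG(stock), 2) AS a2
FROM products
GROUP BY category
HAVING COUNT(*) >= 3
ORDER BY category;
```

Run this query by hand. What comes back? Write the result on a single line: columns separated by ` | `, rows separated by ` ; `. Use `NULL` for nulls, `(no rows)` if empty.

Group products by category.
Per group compute: COUNT(*), ROUND(AVG(stock), 2).
HAVING: drop groups with fewer than 3 rows.
  Electronics: ids {11, 18, 29} → COUNT(*)=3, ROUND(AVG(stock), 2)=11.67
  Garden: ids {2, 9, 27} → COUNT(*)=3, ROUND(AVG(stock), 2)=25
  Grocery: ids {3, 26, 30} → COUNT(*)=3, ROUND(AVG(stock), 2)=16.67
  Sports: ids {21} → COUNT(*)=1, ROUND(AVG(stock), 2)=49

Electronics | 3 | 11.67 ; Garden | 3 | 25 ; Grocery | 3 | 16.67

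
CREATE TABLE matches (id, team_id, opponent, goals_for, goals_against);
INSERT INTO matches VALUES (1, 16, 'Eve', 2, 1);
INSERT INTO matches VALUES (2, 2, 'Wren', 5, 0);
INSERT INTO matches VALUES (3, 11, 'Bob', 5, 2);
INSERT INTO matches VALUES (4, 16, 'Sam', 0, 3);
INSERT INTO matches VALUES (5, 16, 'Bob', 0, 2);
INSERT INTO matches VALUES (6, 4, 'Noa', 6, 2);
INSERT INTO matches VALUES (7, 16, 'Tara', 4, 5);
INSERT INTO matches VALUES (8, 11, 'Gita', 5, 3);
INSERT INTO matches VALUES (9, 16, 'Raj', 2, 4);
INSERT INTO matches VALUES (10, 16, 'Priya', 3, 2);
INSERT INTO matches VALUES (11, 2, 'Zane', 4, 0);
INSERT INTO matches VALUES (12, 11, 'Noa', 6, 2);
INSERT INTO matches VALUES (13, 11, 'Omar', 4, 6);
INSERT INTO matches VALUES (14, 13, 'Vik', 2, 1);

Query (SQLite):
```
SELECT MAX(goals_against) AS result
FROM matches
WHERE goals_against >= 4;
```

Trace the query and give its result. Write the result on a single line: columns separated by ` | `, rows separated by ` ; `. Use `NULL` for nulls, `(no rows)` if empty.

Rows where goals_against >= 4 → goals_against values: [5, 4, 6].
MAX of non-NULL values = 6.

6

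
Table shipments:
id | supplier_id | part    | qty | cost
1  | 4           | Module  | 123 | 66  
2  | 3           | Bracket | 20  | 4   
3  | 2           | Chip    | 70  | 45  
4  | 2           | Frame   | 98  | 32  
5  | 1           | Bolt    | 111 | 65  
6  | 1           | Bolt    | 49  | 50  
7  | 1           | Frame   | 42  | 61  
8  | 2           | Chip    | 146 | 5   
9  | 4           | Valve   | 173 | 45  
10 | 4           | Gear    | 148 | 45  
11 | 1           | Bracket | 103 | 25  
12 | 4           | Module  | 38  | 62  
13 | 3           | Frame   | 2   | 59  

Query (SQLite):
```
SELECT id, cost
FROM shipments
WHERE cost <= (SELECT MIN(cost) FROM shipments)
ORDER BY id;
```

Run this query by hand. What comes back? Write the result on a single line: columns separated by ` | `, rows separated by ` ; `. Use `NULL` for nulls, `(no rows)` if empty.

2 | 4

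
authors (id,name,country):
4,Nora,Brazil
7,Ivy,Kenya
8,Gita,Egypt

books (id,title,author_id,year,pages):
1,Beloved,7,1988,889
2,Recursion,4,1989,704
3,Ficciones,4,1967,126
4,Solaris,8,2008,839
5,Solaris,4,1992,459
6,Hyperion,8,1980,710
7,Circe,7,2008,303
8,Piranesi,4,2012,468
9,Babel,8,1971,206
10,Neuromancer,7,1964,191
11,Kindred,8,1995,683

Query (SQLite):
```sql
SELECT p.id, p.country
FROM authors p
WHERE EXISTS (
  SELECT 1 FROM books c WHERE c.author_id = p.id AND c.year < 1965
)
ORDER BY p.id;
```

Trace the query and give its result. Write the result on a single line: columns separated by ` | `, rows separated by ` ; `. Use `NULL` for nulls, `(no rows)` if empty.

7 | Kenya

For each authors row, check whether any books with matching author_id has year < 1965.
Keep rows where that is true.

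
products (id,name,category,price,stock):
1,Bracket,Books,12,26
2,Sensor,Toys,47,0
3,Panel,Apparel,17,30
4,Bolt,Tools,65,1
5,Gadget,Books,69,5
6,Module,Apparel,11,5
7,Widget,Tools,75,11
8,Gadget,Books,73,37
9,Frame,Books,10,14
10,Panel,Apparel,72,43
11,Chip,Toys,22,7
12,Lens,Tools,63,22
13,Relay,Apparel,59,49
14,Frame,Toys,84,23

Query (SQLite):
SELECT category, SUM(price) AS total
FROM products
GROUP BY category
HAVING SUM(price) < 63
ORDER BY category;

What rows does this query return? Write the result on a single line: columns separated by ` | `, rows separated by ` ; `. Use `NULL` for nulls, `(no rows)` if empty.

Partition products by category; compute SUM(price) within each group.
HAVING: keep groups where SUM(price) < 63.
  Apparel: ids {3, 6, 10, 13} → SUM(price)=159
  Books: ids {1, 5, 8, 9} → SUM(price)=164
  Tools: ids {4, 7, 12} → SUM(price)=203
  Toys: ids {2, 11, 14} → SUM(price)=153

(no rows)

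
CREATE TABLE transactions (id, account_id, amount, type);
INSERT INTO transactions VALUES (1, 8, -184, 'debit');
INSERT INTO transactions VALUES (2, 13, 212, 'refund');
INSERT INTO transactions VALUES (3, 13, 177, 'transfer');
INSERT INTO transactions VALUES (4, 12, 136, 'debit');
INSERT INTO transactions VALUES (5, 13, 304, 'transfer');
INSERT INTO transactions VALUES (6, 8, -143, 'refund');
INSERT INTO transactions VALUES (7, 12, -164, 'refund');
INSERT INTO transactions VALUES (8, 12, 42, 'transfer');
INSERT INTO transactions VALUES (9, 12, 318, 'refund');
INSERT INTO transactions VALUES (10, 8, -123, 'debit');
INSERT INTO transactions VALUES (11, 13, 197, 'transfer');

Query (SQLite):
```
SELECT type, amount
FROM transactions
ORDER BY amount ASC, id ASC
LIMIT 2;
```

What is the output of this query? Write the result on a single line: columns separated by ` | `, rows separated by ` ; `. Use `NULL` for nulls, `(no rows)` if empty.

debit | -184 ; refund | -164

Sort by amount asc, tiebreak id asc: (-184, id=1), (-164, id=7), (-143, id=6), (-123, id=10), (42, id=8) …. Take first 2.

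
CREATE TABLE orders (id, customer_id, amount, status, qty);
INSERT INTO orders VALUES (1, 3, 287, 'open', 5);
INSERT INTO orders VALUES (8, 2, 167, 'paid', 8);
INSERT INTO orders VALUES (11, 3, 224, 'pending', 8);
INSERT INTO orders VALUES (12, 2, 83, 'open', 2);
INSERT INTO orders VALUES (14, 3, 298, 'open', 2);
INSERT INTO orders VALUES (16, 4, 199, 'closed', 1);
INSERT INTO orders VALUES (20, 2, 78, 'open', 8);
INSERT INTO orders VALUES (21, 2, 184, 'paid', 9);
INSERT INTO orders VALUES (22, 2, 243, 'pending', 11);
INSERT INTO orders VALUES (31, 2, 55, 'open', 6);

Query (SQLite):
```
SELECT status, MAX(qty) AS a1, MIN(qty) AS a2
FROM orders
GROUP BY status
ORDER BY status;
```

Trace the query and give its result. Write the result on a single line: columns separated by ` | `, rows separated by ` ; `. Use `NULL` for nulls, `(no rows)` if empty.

closed | 1 | 1 ; open | 8 | 2 ; paid | 9 | 8 ; pending | 11 | 8

Group orders by status.
Per group compute: MAX(qty), MIN(qty).
  closed: ids {16} → MAX(qty)=1, MIN(qty)=1
  open: ids {1, 12, 14, 20, 31} → MAX(qty)=8, MIN(qty)=2
  paid: ids {8, 21} → MAX(qty)=9, MIN(qty)=8
  pending: ids {11, 22} → MAX(qty)=11, MIN(qty)=8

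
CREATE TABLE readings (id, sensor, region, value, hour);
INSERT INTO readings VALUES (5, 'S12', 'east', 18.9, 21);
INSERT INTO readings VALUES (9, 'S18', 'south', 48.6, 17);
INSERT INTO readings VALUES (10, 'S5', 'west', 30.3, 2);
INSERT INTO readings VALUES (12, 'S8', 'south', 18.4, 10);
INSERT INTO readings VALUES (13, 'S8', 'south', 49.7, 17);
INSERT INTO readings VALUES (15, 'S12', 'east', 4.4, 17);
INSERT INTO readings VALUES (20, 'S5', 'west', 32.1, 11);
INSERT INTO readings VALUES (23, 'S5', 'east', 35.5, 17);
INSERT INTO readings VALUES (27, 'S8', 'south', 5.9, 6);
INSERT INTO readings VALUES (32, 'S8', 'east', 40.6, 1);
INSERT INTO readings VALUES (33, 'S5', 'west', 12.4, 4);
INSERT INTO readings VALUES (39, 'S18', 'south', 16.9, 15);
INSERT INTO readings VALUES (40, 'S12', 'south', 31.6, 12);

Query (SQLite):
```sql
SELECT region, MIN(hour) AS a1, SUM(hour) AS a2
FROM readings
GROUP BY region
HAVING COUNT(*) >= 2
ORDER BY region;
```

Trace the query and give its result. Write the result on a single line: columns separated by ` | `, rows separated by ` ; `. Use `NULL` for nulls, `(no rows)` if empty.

east | 1 | 56 ; south | 6 | 77 ; west | 2 | 17

Group readings by region.
Per group compute: MIN(hour), SUM(hour).
HAVING: drop groups with fewer than 2 rows.
  east: ids {5, 15, 23, 32} → MIN(hour)=1, SUM(hour)=56
  south: ids {9, 12, 13, 27, 39, 40} → MIN(hour)=6, SUM(hour)=77
  west: ids {10, 20, 33} → MIN(hour)=2, SUM(hour)=17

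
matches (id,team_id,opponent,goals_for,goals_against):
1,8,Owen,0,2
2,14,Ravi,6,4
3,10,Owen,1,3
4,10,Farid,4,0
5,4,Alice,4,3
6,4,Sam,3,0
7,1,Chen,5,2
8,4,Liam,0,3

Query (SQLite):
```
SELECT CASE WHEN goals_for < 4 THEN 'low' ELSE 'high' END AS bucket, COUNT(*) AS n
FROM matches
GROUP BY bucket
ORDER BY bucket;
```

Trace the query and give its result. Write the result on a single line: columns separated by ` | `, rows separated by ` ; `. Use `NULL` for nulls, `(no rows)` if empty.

Bucket rows by goals_for < 4 → 'low' else 'high'; count each bucket.

high | 4 ; low | 4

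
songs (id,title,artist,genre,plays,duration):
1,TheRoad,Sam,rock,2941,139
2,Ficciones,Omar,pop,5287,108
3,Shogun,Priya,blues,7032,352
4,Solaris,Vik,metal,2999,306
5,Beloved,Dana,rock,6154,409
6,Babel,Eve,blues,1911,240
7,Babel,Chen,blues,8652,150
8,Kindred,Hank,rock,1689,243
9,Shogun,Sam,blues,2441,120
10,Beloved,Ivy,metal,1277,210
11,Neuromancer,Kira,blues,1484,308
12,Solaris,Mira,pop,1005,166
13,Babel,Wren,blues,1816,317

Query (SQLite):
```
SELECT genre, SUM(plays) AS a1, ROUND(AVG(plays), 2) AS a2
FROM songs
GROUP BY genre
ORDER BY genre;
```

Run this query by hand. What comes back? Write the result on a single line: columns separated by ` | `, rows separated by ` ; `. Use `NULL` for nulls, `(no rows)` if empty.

Group songs by genre.
Per group compute: SUM(plays), ROUND(AVG(plays), 2).
  blues: ids {3, 6, 7, 9, 11, 13} → SUM(plays)=23336, ROUND(AVG(plays), 2)=3889.33
  metal: ids {4, 10} → SUM(plays)=4276, ROUND(AVG(plays), 2)=2138
  pop: ids {2, 12} → SUM(plays)=6292, ROUND(AVG(plays), 2)=3146
  rock: ids {1, 5, 8} → SUM(plays)=10784, ROUND(AVG(plays), 2)=3594.67

blues | 23336 | 3889.33 ; metal | 4276 | 2138 ; pop | 6292 | 3146 ; rock | 10784 | 3594.67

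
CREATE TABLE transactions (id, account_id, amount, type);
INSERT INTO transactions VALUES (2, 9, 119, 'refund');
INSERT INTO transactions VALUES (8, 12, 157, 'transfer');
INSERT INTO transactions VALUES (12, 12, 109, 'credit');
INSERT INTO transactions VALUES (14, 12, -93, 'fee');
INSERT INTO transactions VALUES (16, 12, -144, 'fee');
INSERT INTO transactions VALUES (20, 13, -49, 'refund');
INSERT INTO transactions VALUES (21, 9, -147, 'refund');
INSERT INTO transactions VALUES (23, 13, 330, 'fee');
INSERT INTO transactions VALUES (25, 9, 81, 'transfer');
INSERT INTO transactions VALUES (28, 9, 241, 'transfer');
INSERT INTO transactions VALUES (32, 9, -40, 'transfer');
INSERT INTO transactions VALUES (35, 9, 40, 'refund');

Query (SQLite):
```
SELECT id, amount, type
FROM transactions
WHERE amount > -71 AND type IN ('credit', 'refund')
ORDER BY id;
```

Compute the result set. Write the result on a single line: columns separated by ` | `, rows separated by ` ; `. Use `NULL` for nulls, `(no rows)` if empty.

2 | 119 | refund ; 12 | 109 | credit ; 20 | -49 | refund ; 35 | 40 | refund

amount > -71: ids {2, 8, 12, 20, 23, 25, 28, 32, 35}
type IN ('credit', 'refund'): ids {2, 12, 20, 21, 35}
Combine with AND.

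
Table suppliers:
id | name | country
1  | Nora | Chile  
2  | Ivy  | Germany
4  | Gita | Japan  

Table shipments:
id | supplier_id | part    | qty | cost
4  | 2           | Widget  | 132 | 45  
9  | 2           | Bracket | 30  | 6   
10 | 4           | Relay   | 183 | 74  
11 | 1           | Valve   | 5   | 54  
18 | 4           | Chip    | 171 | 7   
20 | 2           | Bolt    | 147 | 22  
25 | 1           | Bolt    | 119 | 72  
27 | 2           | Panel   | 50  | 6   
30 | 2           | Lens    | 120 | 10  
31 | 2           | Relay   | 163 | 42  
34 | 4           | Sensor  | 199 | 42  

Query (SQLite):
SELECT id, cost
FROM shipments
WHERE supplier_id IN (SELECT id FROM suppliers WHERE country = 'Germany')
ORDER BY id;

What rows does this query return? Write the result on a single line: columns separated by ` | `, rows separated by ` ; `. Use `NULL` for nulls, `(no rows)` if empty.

Inner query: suppliers.id where country = 'Germany'.
Outer: keep shipments rows whose supplier_id is in that set.
Inner query → {2}

4 | 45 ; 9 | 6 ; 20 | 22 ; 27 | 6 ; 30 | 10 ; 31 | 42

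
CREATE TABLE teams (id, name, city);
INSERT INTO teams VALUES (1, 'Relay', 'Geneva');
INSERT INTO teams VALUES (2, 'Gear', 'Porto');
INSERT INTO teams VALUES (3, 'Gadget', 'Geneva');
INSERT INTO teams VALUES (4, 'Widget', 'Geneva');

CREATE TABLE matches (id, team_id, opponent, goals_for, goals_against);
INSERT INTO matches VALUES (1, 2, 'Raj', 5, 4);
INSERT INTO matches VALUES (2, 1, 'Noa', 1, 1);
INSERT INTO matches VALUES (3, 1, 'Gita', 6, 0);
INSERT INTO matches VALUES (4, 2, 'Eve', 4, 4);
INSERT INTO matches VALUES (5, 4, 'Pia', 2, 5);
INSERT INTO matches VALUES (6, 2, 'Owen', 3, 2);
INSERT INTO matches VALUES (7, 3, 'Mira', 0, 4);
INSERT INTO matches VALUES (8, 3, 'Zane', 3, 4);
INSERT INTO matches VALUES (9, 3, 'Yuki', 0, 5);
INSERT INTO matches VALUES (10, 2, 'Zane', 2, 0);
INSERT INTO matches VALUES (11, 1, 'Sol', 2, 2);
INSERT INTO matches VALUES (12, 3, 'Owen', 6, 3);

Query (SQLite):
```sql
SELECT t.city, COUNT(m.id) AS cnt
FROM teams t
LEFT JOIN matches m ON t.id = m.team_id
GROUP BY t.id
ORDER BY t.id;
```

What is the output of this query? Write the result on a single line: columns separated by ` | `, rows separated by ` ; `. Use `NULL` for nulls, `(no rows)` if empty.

LEFT JOIN keeps every teams row; unmatched ones get NULL for matches columns.
Group by teams.id and compute COUNT(m.id). COUNT(col) of an all-NULL group is 0.
  1: ids {2, 3, 11} → COUNT(m.id)=3
  2: ids {1, 4, 6, 10} → COUNT(m.id)=4
  3: ids {7, 8, 9, 12} → COUNT(m.id)=4
  4: ids {5} → COUNT(m.id)=1

Geneva | 3 ; Porto | 4 ; Geneva | 4 ; Geneva | 1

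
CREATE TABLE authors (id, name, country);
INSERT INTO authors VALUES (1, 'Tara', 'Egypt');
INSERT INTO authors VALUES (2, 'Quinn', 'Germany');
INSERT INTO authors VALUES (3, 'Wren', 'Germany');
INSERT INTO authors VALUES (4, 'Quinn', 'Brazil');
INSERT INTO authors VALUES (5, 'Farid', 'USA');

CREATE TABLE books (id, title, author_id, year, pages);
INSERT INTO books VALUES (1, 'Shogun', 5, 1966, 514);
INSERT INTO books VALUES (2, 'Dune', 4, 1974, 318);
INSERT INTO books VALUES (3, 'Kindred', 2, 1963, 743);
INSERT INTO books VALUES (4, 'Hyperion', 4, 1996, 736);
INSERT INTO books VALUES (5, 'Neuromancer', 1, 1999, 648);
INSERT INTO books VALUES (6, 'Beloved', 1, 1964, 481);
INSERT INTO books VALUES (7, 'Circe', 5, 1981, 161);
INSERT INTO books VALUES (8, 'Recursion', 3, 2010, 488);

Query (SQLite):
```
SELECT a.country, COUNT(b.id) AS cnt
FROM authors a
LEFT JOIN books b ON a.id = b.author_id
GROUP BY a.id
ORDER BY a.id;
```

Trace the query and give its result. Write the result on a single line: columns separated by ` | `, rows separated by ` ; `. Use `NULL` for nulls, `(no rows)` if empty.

Egypt | 2 ; Germany | 1 ; Germany | 1 ; Brazil | 2 ; USA | 2

LEFT JOIN keeps every authors row; unmatched ones get NULL for books columns.
Group by authors.id and compute COUNT(b.id). COUNT(col) of an all-NULL group is 0.
  1: ids {5, 6} → COUNT(b.id)=2
  2: ids {3} → COUNT(b.id)=1
  3: ids {8} → COUNT(b.id)=1
  4: ids {2, 4} → COUNT(b.id)=2
  5: ids {1, 7} → COUNT(b.id)=2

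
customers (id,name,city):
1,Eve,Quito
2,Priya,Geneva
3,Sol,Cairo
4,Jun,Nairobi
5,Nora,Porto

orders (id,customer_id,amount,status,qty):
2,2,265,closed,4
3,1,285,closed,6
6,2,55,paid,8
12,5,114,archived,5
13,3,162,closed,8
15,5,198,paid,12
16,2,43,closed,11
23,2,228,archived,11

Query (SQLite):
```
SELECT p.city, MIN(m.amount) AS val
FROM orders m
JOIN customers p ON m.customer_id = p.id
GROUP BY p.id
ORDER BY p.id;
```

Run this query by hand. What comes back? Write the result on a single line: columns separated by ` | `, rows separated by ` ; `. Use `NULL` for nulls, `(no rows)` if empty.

Join each orders row to its customers via customer_id.
Group joined rows by customers.id; compute MIN(m.amount) per group.
  1: ids {3} → MIN(m.amount)=285
  2: ids {2, 6, 16, 23} → MIN(m.amount)=43
  3: ids {13} → MIN(m.amount)=162
  5: ids {12, 15} → MIN(m.amount)=114

Quito | 285 ; Geneva | 43 ; Cairo | 162 ; Porto | 114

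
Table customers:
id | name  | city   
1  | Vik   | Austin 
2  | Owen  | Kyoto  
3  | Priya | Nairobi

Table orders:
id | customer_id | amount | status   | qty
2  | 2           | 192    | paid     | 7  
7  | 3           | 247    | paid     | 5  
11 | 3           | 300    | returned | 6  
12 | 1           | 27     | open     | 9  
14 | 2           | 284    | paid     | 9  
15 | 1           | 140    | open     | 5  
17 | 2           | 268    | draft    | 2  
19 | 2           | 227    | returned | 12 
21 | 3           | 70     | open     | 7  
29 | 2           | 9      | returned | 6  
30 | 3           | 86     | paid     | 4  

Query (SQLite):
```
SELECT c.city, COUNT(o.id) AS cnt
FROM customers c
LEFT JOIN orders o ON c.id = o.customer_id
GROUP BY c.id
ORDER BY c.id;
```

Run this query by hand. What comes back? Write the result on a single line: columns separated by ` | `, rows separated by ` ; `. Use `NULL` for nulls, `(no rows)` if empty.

LEFT JOIN keeps every customers row; unmatched ones get NULL for orders columns.
Group by customers.id and compute COUNT(o.id). COUNT(col) of an all-NULL group is 0.
  1: ids {12, 15} → COUNT(o.id)=2
  2: ids {2, 14, 17, 19, 29} → COUNT(o.id)=5
  3: ids {7, 11, 21, 30} → COUNT(o.id)=4

Austin | 2 ; Kyoto | 5 ; Nairobi | 4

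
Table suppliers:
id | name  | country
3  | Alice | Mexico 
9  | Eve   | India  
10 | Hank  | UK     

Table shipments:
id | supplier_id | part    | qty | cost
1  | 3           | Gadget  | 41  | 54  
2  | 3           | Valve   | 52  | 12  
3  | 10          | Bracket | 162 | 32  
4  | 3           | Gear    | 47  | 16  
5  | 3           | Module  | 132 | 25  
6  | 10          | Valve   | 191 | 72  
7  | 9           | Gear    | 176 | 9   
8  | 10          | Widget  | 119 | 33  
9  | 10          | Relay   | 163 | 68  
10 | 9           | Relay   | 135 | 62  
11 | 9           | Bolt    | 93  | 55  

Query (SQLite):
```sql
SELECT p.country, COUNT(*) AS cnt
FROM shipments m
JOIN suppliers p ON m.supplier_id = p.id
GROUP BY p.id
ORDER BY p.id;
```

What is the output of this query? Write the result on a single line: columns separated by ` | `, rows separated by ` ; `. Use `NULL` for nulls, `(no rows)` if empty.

Join each shipments row to its suppliers via supplier_id.
Group joined rows by suppliers.id; compute COUNT(*) per group.
  3: ids {1, 2, 4, 5} → COUNT(*)=4
  9: ids {7, 10, 11} → COUNT(*)=3
  10: ids {3, 6, 8, 9} → COUNT(*)=4

Mexico | 4 ; India | 3 ; UK | 4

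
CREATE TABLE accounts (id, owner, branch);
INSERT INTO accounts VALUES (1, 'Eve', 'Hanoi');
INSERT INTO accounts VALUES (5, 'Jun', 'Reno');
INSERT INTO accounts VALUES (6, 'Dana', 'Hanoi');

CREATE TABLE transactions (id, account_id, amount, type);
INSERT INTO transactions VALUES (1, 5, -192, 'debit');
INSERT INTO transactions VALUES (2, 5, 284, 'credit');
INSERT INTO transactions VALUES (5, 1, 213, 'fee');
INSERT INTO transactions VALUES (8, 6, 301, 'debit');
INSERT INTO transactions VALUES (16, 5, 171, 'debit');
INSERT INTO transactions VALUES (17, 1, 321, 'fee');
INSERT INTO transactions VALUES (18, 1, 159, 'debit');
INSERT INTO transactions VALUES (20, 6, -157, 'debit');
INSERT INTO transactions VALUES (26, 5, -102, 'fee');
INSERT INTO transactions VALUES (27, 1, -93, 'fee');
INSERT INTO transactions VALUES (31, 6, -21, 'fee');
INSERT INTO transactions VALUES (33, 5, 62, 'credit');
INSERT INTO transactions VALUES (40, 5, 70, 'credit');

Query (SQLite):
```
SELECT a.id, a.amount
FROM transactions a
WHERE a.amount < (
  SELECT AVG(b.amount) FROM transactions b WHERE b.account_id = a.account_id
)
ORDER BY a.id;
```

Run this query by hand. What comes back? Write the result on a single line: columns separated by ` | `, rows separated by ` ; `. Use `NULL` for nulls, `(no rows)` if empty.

For each transactions row a, compute AVG(amount) over rows sharing a.account_id.
Keep row a if a.amount < that per-group AVG.
  account_id=1: AVG(amount) = 150.0
  account_id=5: AVG(amount) = 48.833333
  account_id=6: AVG(amount) = 41.0

1 | -192 ; 20 | -157 ; 26 | -102 ; 27 | -93 ; 31 | -21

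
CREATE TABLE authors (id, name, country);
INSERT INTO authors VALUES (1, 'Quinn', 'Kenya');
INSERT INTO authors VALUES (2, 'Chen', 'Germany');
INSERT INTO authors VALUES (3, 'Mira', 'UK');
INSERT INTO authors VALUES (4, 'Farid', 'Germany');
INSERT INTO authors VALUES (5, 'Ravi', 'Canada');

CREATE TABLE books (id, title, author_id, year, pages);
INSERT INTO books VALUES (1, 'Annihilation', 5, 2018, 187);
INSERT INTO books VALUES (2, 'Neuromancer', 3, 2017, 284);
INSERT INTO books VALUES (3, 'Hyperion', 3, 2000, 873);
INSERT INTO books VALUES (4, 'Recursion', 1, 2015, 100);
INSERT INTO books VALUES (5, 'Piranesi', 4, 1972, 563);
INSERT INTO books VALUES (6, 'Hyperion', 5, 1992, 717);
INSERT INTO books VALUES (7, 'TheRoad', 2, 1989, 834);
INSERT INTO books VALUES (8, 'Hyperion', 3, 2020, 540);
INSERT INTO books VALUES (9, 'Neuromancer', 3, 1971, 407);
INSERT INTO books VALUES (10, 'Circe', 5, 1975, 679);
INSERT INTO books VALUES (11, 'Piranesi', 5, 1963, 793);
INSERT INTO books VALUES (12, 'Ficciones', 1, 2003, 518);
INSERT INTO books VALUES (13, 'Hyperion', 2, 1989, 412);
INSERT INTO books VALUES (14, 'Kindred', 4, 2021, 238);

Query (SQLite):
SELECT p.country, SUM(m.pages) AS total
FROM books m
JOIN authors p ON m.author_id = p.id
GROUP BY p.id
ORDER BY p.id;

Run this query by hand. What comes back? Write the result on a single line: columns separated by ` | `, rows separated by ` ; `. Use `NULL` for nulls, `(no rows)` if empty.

Kenya | 618 ; Germany | 1246 ; UK | 2104 ; Germany | 801 ; Canada | 2376

Join each books row to its authors via author_id.
Group joined rows by authors.id; compute SUM(m.pages) per group.
  1: ids {4, 12} → SUM(m.pages)=618
  2: ids {7, 13} → SUM(m.pages)=1246
  3: ids {2, 3, 8, 9} → SUM(m.pages)=2104
  4: ids {5, 14} → SUM(m.pages)=801
  5: ids {1, 6, 10, 11} → SUM(m.pages)=2376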